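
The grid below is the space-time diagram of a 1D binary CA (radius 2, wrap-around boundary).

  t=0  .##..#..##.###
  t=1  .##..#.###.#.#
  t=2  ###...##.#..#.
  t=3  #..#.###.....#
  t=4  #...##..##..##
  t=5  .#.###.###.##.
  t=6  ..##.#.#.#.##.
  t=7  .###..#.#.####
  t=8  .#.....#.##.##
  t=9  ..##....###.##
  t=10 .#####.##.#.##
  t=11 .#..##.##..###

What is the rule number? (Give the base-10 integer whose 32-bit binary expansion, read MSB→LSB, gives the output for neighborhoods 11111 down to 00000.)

1640578520

  [31] ##### => .  t=10,i=3
  [30] ####. => #  t=7,i=12
  [29] ###.# => #  t=0,i=13
  [28] ###.. => .  t=2,i=2
  [27] ##.## => .  t=0,i=0
  [26] ##.#. => .  t=1,i=10
  [25] ##..# => .  t=0,i=3
  [24] ##... => #  t=2,i=3
  [23] #.### => #  t=0,i=11
  [22] #.##. => #  t=0,i=1
  [21] #.#.# => .  t=1,i=11
  [20] #.#.. => .  t=2,i=9
  [19] #..## => #  t=0,i=7
  [18] #..#. => .  t=0,i=4
  [17] #...# => .  t=2,i=4
  [16] #.... => #  t=3,i=9
  [15] .#### => .  t=7,i=11
  [14] .###. => .  t=0,i=12
  [13] .##.# => #  t=0,i=9
  [12] .##.. => #  t=0,i=2
  [11] .#.## => #  t=1,i=0
  [10] .#.#. => #  t=1,i=12
  [9] .#..# => .  t=0,i=6
  [8] .#... => #  t=8,i=2
  [7] ..### => #  t=4,i=12
  [6] ..##. => #  t=0,i=8
  [5] ..#.# => .  t=1,i=5
  [4] ..#.. => #  t=0,i=5
  [3] ...## => #  t=2,i=5
  [2] ...#. => .  t=8,i=6
  [1] ....# => .  t=3,i=11
  [0] ..... => .  t=3,i=10
  bits 01100001110010010011110111011000 = 1640578520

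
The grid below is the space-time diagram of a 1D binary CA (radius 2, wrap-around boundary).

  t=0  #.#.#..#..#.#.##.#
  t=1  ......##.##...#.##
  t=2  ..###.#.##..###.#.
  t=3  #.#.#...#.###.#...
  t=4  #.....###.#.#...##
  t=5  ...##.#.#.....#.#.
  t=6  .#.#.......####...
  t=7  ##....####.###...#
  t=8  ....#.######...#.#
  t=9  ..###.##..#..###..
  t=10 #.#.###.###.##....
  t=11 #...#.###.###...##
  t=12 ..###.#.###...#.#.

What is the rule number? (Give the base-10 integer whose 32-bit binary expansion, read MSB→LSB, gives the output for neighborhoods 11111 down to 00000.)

1791918327

  [31] ##### => .  t=8,i=8
  [30] ####. => #  t=6,i=13
  [29] ###.# => #  t=2,i=4
  [28] ###.. => .  t=4,i=0
  [27] ##.## => #  t=0,i=16
  [26] ##.#. => .  t=0,i=1
  [25] ##..# => #  t=2,i=10
  [24] ##... => .  t=1,i=0
  [23] #.### => #  t=3,i=10
  [22] #.##. => #  t=0,i=14
  [21] #.#.# => .  t=0,i=2
  [20] #.#.. => .  t=0,i=4
  [19] #..## => #  t=2,i=11
  [18] #..#. => #  t=0,i=6
  [17] #...# => #  t=1,i=12
  [16] #.... => .  t=1,i=1
  [15] .#### => #  t=6,i=12
  [14] .###. => .  t=2,i=3
  [13] .##.# => .  t=0,i=0
  [12] .##.. => .  t=1,i=10
  [11] .#.## => .  t=0,i=13
  [10] .#.#. => .  t=0,i=3
  [9] .#..# => .  t=0,i=5
  [8] .#... => .  t=2,i=17
  [7] ..### => #  t=2,i=2
  [6] ..##. => #  t=1,i=6
  [5] ..#.# => #  t=0,i=10
  [4] ..#.. => #  t=0,i=7
  [3] ...## => .  t=1,i=5
  [2] ...#. => #  t=1,i=13
  [1] ....# => #  t=1,i=4
  [0] ..... => #  t=1,i=2
  bits 01101010110011101000000011110111 = 1791918327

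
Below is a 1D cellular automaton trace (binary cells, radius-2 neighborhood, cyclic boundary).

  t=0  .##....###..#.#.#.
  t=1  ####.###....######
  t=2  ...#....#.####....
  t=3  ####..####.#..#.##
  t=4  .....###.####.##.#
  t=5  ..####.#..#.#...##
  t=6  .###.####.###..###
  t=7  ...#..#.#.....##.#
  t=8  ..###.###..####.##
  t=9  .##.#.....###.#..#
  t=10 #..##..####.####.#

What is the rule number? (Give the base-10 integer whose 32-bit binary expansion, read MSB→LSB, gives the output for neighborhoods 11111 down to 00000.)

624467711

  nb #####: next=.  (t=1,i=0, bit31=0)
  nb ####.: next=.  (t=1,i=2, bit30=0)
  nb ###.#: next=#  (t=1,i=3, bit29=1)
  nb ###..: next=.  (t=0,i=9, bit28=0)
  nb ##.##: next=.  (t=1,i=4, bit27=0)
  nb ##.#.: next=#  (t=3,i=10, bit26=1)
  nb ##..#: next=.  (t=0,i=10, bit25=0)
  nb ##...: next=#  (t=0,i=3, bit24=1)
  nb #.###: next=.  (t=1,i=5, bit23=0)
  nb #.##.: next=.  (t=4,i=14, bit22=0)
  nb #.#.#: next=#  (t=0,i=14, bit21=1)
  nb #.#..: next=#  (t=0,i=16, bit20=1)
  nb #..##: next=#  (t=0,i=0, bit19=1)
  nb #..#.: next=.  (t=0,i=11, bit18=0)
  nb #...#: next=.  (t=5,i=14, bit17=0)
  nb #....: next=.  (t=0,i=4, bit16=0)
  nb .####: next=#  (t=1,i=13, bit15=1)
  nb .###.: next=.  (t=0,i=8, bit14=0)
  nb .##.#: next=.  (t=4,i=15, bit13=0)
  nb .##..: next=#  (t=0,i=2, bit12=1)
  nb .#.##: next=#  (t=2,i=9, bit11=1)
  nb .#.#.: next=#  (t=0,i=13, bit10=1)
  nb .#..#: next=#  (t=0,i=17, bit9=1)
  nb .#...: next=.  (t=2,i=4, bit8=0)
  nb ..###: next=#  (t=0,i=7, bit7=1)
  nb ..##.: next=#  (t=0,i=1, bit6=1)
  nb ..#.#: next=#  (t=0,i=12, bit5=1)
  nb ..#..: next=#  (t=2,i=3, bit4=1)
  nb ...##: next=#  (t=0,i=6, bit3=1)
  nb ...#.: next=#  (t=2,i=2, bit2=1)
  nb ....#: next=#  (t=0,i=5, bit1=1)
  nb .....: next=#  (t=2,i=0, bit0=1)
  bits 00100101001110001001111011111111 = 624467711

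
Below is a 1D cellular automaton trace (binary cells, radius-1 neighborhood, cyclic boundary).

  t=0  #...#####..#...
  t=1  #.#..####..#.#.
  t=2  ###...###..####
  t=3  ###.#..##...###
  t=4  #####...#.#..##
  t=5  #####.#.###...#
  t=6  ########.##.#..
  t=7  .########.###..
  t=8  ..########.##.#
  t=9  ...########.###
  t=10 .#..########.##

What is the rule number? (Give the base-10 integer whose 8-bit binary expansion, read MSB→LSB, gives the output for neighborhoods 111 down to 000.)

229

  nb ###: next=#  (t=0,i=5, bit7=1)
  nb ##.: next=#  (t=0,i=8, bit6=1)
  nb #.#: next=#  (t=1,i=1, bit5=1)
  nb #..: next=.  (t=0,i=1, bit4=0)
  nb .##: next=.  (t=0,i=4, bit3=0)
  nb .#.: next=#  (t=0,i=0, bit2=1)
  nb ..#: next=.  (t=0,i=3, bit1=0)
  nb ...: next=#  (t=0,i=2, bit0=1)
  bits 11100101 = 229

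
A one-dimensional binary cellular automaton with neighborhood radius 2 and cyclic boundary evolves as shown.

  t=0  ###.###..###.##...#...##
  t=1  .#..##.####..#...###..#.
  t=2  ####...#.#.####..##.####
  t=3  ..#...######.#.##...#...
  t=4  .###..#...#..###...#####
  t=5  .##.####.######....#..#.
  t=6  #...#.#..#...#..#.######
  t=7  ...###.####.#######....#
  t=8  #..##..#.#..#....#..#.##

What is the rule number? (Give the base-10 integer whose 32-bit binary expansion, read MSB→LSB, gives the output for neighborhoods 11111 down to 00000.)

  [31] ##### => .  t=0,i=0
  [30] ####. => #  t=0,i=1
  [29] ###.# => .  t=0,i=2
  [28] ###.. => .  t=0,i=6
  [27] ##.## => .  t=0,i=3
  [26] ##.#. => .  t=3,i=12
  [25] ##..# => #  t=0,i=7
  [24] ##... => .  t=0,i=15
  [23] #.### => #  t=0,i=4
  [22] #.##. => #  t=0,i=13
  [21] #.#.# => #  t=2,i=9
  [20] #.#.. => .  t=6,i=6
  [19] #..## => #  t=0,i=8
  [18] #..#. => #  t=1,i=0
  [17] #...# => .  t=0,i=16
  [16] #.... => #  t=3,i=22
  [15] .#### => .  t=0,i=23
  [14] .###. => #  t=0,i=5
  [13] .##.# => .  t=1,i=5
  [12] .##.. => .  t=0,i=14
  [11] .#.## => #  t=2,i=10
  [10] .#.#. => #  t=2,i=8
  [9] .#..# => #  t=1,i=2
  [8] .#... => #  t=0,i=19
  [7] ..### => #  t=0,i=9
  [6] ..##. => .  t=1,i=4
  [5] ..#.# => #  t=2,i=7
  [4] ..#.. => #  t=0,i=18
  [3] ...## => .  t=0,i=21
  [2] ...#. => #  t=0,i=17
  [1] ....# => .  t=3,i=0
  [0] ..... => #  t=3,i=23
  bits 01000010111011010100111110110101 = 1122848693

1122848693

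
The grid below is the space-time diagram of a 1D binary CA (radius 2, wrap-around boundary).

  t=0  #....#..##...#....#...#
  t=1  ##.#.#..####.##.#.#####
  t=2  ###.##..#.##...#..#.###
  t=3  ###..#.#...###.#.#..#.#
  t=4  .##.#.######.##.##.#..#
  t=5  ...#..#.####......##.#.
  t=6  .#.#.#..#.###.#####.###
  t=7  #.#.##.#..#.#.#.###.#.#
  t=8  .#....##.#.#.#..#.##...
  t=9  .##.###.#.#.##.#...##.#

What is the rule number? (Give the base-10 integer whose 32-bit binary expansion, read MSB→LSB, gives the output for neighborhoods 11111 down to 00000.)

4120253915

  nb #####: next=#  (t=1,i=20, bit31=1)
  nb ####.: next=#  (t=1,i=0, bit30=1)
  nb ###.#: next=#  (t=1,i=1, bit29=1)
  nb ###..: next=#  (t=3,i=2, bit28=1)
  nb ##.##: next=.  (t=1,i=12, bit27=0)
  nb ##.#.: next=#  (t=1,i=2, bit26=1)
  nb ##..#: next=.  (t=2,i=6, bit25=0)
  nb ##...: next=#  (t=0,i=1, bit24=1)
  nb #.###: next=#  (t=1,i=18, bit23=1)
  nb #.##.: next=.  (t=1,i=13, bit22=0)
  nb #.#.#: next=.  (t=1,i=3, bit21=0)
  nb #.#..: next=#  (t=1,i=5, bit20=1)
  nb #..##: next=.  (t=0,i=7, bit19=0)
  nb #..#.: next=#  (t=2,i=7, bit18=1)
  nb #...#: next=#  (t=0,i=11, bit17=1)
  nb #....: next=.  (t=0,i=2, bit16=0)
  nb .####: next=.  (t=1,i=9, bit15=0)
  nb .###.: next=.  (t=3,i=12, bit14=0)
  nb .##.#: next=.  (t=1,i=14, bit13=0)
  nb .##..: next=#  (t=0,i=0, bit12=1)
  nb .#.##: next=.  (t=1,i=17, bit11=0)
  nb .#.#.: next=#  (t=1,i=4, bit10=1)
  nb .#..#: next=.  (t=0,i=6, bit9=0)
  nb .#...: next=#  (t=0,i=14, bit8=1)
  nb ..###: next=#  (t=1,i=8, bit7=1)
  nb ..##.: next=#  (t=0,i=8, bit6=1)
  nb ..#.#: next=.  (t=2,i=8, bit5=0)
  nb ..#..: next=#  (t=0,i=5, bit4=1)
  nb ...##: next=#  (t=0,i=21, bit3=1)
  nb ...#.: next=.  (t=0,i=4, bit2=0)
  nb ....#: next=#  (t=0,i=3, bit1=1)
  nb .....: next=#  (t=5,i=14, bit0=1)
  bits 11110101100101100001010111011011 = 4120253915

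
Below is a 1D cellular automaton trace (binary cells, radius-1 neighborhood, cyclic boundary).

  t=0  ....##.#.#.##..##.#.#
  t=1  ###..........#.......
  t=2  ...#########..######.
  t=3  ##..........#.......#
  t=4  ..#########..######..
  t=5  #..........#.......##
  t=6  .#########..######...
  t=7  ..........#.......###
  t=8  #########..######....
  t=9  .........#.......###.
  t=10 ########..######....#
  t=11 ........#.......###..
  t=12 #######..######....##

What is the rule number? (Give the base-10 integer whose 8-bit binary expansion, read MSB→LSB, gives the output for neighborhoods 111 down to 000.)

  [7] ### => .  t=1,i=1
  [6] ##. => .  t=0,i=5
  [5] #.# => .  t=0,i=6
  [4] #.. => #  t=0,i=0
  [3] .## => .  t=0,i=4
  [2] .#. => .  t=0,i=7
  [1] ..# => .  t=0,i=3
  [0] ... => #  t=0,i=1
  bits 00010001 = 17

17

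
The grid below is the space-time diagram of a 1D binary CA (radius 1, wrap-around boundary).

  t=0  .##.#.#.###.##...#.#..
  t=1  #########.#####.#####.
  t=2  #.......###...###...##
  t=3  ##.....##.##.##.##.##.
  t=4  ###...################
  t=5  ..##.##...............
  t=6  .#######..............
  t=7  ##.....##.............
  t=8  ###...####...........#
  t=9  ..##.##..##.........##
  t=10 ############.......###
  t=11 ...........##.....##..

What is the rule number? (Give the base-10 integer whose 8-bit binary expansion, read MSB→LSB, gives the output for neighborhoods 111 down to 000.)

126

  ### -> .   bit 7 = 0  t=0,i=9
  ##. -> #   bit 6 = 1  t=0,i=2
  #.# -> #   bit 5 = 1  t=0,i=3
  #.. -> #   bit 4 = 1  t=0,i=14
  .## -> #   bit 3 = 1  t=0,i=1
  .#. -> #   bit 2 = 1  t=0,i=4
  ..# -> #   bit 1 = 1  t=0,i=0
  ... -> .   bit 0 = 0  t=0,i=15
  bits 01111110 = 126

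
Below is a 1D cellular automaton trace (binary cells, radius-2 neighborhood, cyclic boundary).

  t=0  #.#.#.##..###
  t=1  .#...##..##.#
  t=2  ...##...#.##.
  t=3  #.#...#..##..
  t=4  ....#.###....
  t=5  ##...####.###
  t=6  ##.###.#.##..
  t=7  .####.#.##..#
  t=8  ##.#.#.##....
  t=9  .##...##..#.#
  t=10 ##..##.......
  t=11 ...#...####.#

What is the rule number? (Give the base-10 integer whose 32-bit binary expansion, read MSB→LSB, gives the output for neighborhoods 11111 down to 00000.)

1556834969

  [31] ##### => .  t=5,i=12
  [30] ####. => #  t=0,i=12
  [29] ###.# => .  t=0,i=0
  [28] ###.. => #  t=4,i=8
  [27] ##.## => #  t=5,i=9
  [26] ##.#. => #  t=0,i=1
  [25] ##..# => .  t=0,i=8
  [24] ##... => .  t=2,i=5
  [23] #.### => #  t=4,i=6
  [22] #.##. => #  t=0,i=6
  [21] #.#.# => .  t=0,i=2
  [20] #.#.. => .  t=1,i=1
  [19] #..## => #  t=0,i=9
  [18] #..#. => .  t=3,i=12
  [17] #...# => #  t=1,i=3
  [16] #.... => #  t=2,i=0
  [15] .#### => .  t=0,i=11
  [14] .###. => #  t=4,i=7
  [13] .##.# => #  t=1,i=10
  [12] .##.. => .  t=0,i=7
  [11] .#.## => #  t=0,i=5
  [10] .#.#. => .  t=0,i=3
  [9] .#..# => #  t=3,i=7
  [8] .#... => .  t=1,i=2
  [7] ..### => #  t=0,i=10
  [6] ..##. => .  t=1,i=5
  [5] ..#.# => .  t=2,i=8
  [4] ..#.. => #  t=3,i=6
  [3] ...## => #  t=1,i=4
  [2] ...#. => .  t=2,i=7
  [1] ....# => .  t=2,i=1
  [0] ..... => #  t=4,i=0
  bits 01011100110010110110101010011001 = 1556834969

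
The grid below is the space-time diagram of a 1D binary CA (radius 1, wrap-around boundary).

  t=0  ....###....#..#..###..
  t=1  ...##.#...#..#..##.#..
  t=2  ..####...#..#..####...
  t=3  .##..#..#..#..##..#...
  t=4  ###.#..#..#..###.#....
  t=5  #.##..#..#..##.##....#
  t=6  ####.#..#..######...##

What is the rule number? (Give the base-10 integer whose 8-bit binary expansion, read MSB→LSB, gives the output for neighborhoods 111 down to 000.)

  nb ###: next=.  (t=0,i=5, bit7=0)
  nb ##.: next=#  (t=0,i=6, bit6=1)
  nb #.#: next=#  (t=1,i=5, bit5=1)
  nb #..: next=.  (t=0,i=7, bit4=0)
  nb .##: next=#  (t=0,i=4, bit3=1)
  nb .#.: next=.  (t=0,i=11, bit2=0)
  nb ..#: next=#  (t=0,i=3, bit1=1)
  nb ...: next=.  (t=0,i=0, bit0=0)
  bits 01101010 = 106

106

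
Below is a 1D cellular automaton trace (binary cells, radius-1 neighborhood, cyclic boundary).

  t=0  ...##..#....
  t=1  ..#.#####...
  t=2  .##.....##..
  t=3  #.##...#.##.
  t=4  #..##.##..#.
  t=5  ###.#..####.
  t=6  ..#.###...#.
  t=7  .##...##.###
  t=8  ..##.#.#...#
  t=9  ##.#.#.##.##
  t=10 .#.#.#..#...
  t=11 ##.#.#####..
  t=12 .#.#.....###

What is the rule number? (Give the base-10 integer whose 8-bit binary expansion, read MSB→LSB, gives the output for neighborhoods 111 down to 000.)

86

  ### -> .   bit 7 = 0  t=1,i=5
  ##. -> #   bit 6 = 1  t=0,i=4
  #.# -> .   bit 5 = 0  t=1,i=3
  #.. -> #   bit 4 = 1  t=0,i=5
  .## -> .   bit 3 = 0  t=0,i=3
  .#. -> #   bit 2 = 1  t=0,i=7
  ..# -> #   bit 1 = 1  t=0,i=2
  ... -> .   bit 0 = 0  t=0,i=0
  bits 01010110 = 86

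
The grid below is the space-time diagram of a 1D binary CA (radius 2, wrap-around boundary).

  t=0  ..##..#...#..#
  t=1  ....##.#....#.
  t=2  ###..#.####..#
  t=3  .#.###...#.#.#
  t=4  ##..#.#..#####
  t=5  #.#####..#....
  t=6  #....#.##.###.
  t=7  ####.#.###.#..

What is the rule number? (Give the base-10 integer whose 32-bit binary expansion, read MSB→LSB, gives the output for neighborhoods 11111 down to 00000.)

  [31] ##### => .  t=4,i=11
  [30] ####. => #  t=2,i=1
  [29] ###.# => .  t=6,i=12
  [28] ###.. => .  t=2,i=2
  [27] ##.## => #  t=6,i=9
  [26] ##.#. => .  t=1,i=6
  [25] ##..# => #  t=0,i=4
  [24] ##... => #  t=3,i=6
  [23] #.### => .  t=2,i=7
  [22] #.##. => #  t=6,i=7
  [21] #.#.# => #  t=3,i=1
  [20] #.#.. => #  t=1,i=7
  [19] #..## => .  t=0,i=1
  [18] #..#. => #  t=0,i=5
  [17] #...# => .  t=0,i=8
  [16] #.... => #  t=1,i=0
  [15] .#### => .  t=2,i=0
  [14] .###. => #  t=3,i=4
  [13] .##.# => #  t=1,i=5
  [12] .##.. => .  t=0,i=3
  [11] .#.## => .  t=2,i=6
  [10] .#.#. => #  t=3,i=0
  [9] .#..# => .  t=0,i=0
  [8] .#... => #  t=0,i=7
  [7] ..### => #  t=2,i=13
  [6] ..##. => .  t=0,i=2
  [5] ..#.# => #  t=2,i=5
  [4] ..#.. => .  t=0,i=6
  [3] ...## => .  t=1,i=3
  [2] ...#. => .  t=0,i=9
  [1] ....# => #  t=1,i=2
  [0] ..... => #  t=1,i=1
  bits 01001011011101010110010110100011 = 1265984931

1265984931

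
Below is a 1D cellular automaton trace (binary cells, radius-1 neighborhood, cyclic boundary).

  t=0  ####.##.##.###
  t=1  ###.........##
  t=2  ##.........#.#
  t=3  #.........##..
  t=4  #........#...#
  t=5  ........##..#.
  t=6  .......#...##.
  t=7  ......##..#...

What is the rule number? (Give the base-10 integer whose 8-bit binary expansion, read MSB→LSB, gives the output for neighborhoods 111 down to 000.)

  [7] ### => #  t=0,i=0
  [6] ##. => .  t=0,i=3
  [5] #.# => .  t=0,i=4
  [4] #.. => .  t=1,i=3
  [3] .## => .  t=0,i=5
  [2] .#. => #  t=2,i=11
  [1] ..# => #  t=1,i=11
  [0] ... => .  t=1,i=4
  bits 10000110 = 134

134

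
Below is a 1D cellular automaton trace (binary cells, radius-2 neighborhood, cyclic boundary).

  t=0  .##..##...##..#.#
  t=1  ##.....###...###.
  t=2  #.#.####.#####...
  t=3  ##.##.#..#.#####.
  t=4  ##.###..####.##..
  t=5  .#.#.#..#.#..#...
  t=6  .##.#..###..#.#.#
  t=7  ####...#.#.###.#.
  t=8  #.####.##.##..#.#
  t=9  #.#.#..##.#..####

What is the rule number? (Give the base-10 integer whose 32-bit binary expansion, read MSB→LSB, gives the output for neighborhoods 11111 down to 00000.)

3586534827

  [31] ##### => #  t=2,i=11
  [30] ####. => #  t=2,i=6
  [29] ###.# => .  t=1,i=15
  [28] ###.. => #  t=1,i=9
  [27] ##.## => .  t=1,i=16
  [26] ##.#. => #  t=3,i=5
  [25] ##..# => .  t=0,i=3
  [24] ##... => #  t=0,i=7
  [23] #.### => #  t=2,i=4
  [22] #.##. => #  t=0,i=1
  [21] #.#.# => .  t=0,i=16
  [20] #.#.. => .  t=3,i=6
  [19] #..## => .  t=0,i=4
  [18] #..#. => #  t=0,i=13
  [17] #...# => #  t=0,i=8
  [16] #.... => .  t=1,i=3
  [15] .#### => .  t=2,i=5
  [14] .###. => .  t=1,i=8
  [13] .##.# => #  t=3,i=1
  [12] .##.. => .  t=0,i=2
  [11] .#.## => #  t=0,i=0
  [10] .#.#. => #  t=0,i=15
  [9] .#..# => .  t=3,i=7
  [8] .#... => #  t=5,i=14
  [7] ..### => #  t=1,i=7
  [6] ..##. => .  t=0,i=5
  [5] ..#.# => #  t=0,i=14
  [4] ..#.. => .  t=5,i=13
  [3] ...## => #  t=0,i=9
  [2] ...#. => .  t=2,i=16
  [1] ....# => #  t=1,i=5
  [0] ..... => #  t=1,i=4
  bits 11010101110001100010110110101011 = 3586534827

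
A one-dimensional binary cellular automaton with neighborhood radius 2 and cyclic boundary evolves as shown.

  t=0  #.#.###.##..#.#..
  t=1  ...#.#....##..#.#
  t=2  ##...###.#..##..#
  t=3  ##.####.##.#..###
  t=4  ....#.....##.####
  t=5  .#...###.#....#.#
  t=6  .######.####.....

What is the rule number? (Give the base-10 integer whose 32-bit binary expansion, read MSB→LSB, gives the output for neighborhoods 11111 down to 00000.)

2518665609

  ##### -> #   bit 31 = 1  t=3,i=16
  ####. -> .   bit 30 = 0  t=3,i=0
  ###.# -> .   bit 29 = 0  t=0,i=6
  ###.. -> #   bit 28 = 1  t=2,i=1
  ##.## -> .   bit 27 = 0  t=0,i=7
  ##.#. -> #   bit 26 = 1  t=2,i=8
  ##..# -> #   bit 25 = 1  t=0,i=10
  ##... -> .   bit 24 = 0  t=2,i=2
  #.### -> .   bit 23 = 0  t=0,i=4
  #.##. -> .   bit 22 = 0  t=0,i=8
  #.#.# -> .   bit 21 = 0  t=0,i=2
  #.#.. -> #   bit 20 = 1  t=0,i=14
  #..## -> #   bit 19 = 1  t=2,i=11
  #..#. -> #   bit 18 = 1  t=0,i=11
  #...# -> #   bit 17 = 1  t=1,i=1
  #.... -> #   bit 16 = 1  t=1,i=7
  .#### -> #   bit 15 = 1  t=3,i=4
  .###. -> #   bit 14 = 1  t=0,i=5
  .##.# -> .   bit 13 = 0  t=3,i=9
  .##.. -> .   bit 12 = 0  t=0,i=9
  .#.## -> #   bit 11 = 1  t=0,i=3
  .#.#. -> .   bit 10 = 0  t=0,i=1
  .#..# -> .   bit 9 = 0  t=0,i=15
  .#... -> #   bit 8 = 1  t=1,i=0
  ..### -> #   bit 7 = 1  t=2,i=5
  ..##. -> .   bit 6 = 0  t=1,i=10
  ..#.# -> .   bit 5 = 0  t=0,i=0
  ..#.. -> .   bit 4 = 0  t=4,i=4
  ...## -> #   bit 3 = 1  t=1,i=9
  ...#. -> .   bit 2 = 0  t=1,i=2
  ....# -> .   bit 1 = 0  t=1,i=8
  ..... -> #   bit 0 = 1  t=4,i=7
  bits 10010110000111111100100110001001 = 2518665609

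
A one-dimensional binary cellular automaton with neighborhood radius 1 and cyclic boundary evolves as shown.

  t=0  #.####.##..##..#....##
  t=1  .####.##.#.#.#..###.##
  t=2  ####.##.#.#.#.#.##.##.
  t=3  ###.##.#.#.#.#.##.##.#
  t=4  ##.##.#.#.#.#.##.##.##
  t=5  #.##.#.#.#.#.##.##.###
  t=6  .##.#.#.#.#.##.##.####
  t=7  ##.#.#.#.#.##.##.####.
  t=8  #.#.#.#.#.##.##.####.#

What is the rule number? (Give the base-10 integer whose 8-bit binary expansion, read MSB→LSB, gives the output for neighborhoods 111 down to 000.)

  nb ###: next=#  (t=0,i=3, bit7=1)
  nb ##.: next=.  (t=0,i=0, bit6=0)
  nb #.#: next=#  (t=0,i=1, bit5=1)
  nb #..: next=#  (t=0,i=9, bit4=1)
  nb .##: next=#  (t=0,i=2, bit3=1)
  nb .#.: next=.  (t=0,i=15, bit2=0)
  nb ..#: next=.  (t=0,i=10, bit1=0)
  nb ...: next=#  (t=0,i=17, bit0=1)
  bits 10111001 = 185

185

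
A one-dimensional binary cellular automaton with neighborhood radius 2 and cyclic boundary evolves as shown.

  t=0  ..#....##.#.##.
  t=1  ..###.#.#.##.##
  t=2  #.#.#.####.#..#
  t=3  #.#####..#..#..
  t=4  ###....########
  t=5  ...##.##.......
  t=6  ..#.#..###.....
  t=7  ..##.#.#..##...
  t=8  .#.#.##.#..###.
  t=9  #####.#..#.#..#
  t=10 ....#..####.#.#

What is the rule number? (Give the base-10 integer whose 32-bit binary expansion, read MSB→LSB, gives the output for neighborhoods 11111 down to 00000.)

  nb #####: next=.  (t=3,i=4, bit31=0)
  nb ####.: next=.  (t=2,i=8, bit30=0)
  nb ###.#: next=#  (t=1,i=4, bit29=1)
  nb ###..: next=.  (t=3,i=6, bit28=0)
  nb ##.##: next=.  (t=1,i=12, bit27=0)
  nb ##.#.: next=.  (t=0,i=9, bit26=0)
  nb ##..#: next=#  (t=1,i=0, bit25=1)
  nb ##...: next=#  (t=0,i=14, bit24=1)
  nb #.###: next=#  (t=2,i=6, bit23=1)
  nb #.##.: next=.  (t=0,i=12, bit22=0)
  nb #.#.#: next=#  (t=0,i=10, bit21=1)
  nb #.#..: next=.  (t=2,i=11, bit20=0)
  nb #..##: next=.  (t=1,i=1, bit19=0)
  nb #..#.: next=#  (t=3,i=8, bit18=1)
  nb #...#: next=.  (t=0,i=0, bit17=0)
  nb #....: next=#  (t=0,i=4, bit16=1)
  nb .####: next=.  (t=2,i=7, bit15=0)
  nb .###.: next=.  (t=1,i=3, bit14=0)
  nb .##.#: next=#  (t=0,i=8, bit13=1)
  nb .##..: next=#  (t=0,i=13, bit12=1)
  nb .#.##: next=#  (t=0,i=11, bit11=1)
  nb .#.#.: next=#  (t=1,i=7, bit10=1)
  nb .#..#: next=#  (t=2,i=12, bit9=1)
  nb .#...: next=#  (t=0,i=3, bit8=1)
  nb ..###: next=#  (t=1,i=2, bit7=1)
  nb ..##.: next=.  (t=0,i=7, bit6=0)
  nb ..#.#: next=#  (t=3,i=0, bit5=1)
  nb ..#..: next=#  (t=0,i=2, bit4=1)
  nb ...##: next=#  (t=0,i=6, bit3=1)
  nb ...#.: next=.  (t=0,i=1, bit2=0)
  nb ....#: next=.  (t=0,i=5, bit1=0)
  nb .....: next=.  (t=5,i=0, bit0=0)
  bits 00100011101001010011111110111000 = 598032312

598032312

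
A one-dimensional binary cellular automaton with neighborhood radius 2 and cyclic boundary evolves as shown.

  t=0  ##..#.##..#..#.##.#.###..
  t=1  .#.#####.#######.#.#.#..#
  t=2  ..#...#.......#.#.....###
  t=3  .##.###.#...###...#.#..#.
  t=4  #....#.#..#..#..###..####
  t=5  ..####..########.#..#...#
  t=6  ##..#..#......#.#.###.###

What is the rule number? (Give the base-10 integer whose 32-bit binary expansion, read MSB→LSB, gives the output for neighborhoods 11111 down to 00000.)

  #####|.  b31=0 t=1,i=5
  ####.|#  b30=1 t=1,i=6
  ###.#|.  b29=0 t=1,i=7
  ###..|.  b28=0 t=0,i=22
  ##.##|.  b27=0 t=1,i=8
  ##.#.|#  b26=1 t=0,i=17
  ##..#|.  b25=0 t=0,i=2
  ##...|.  b24=0 t=3,i=15
  #.###|.  b23=0 t=0,i=20
  #.##.|#  b22=1 t=0,i=6
  #.#.#|.  b21=0 t=0,i=18
  #.#..|.  b20=0 t=1,i=21
  #..##|#  b19=1 t=0,i=24
  #..#.|#  b18=1 t=0,i=3
  #...#|#  b17=1 t=2,i=4
  #....|#  b16=1 t=2,i=8
  .####|.  b15=0 t=1,i=4
  .###.|#  b14=1 t=0,i=21
  .##.#|.  b13=0 t=0,i=16
  .##..|#  b12=1 t=0,i=1
  .#.##|#  b11=1 t=0,i=5
  .#.#.|.  b10=0 t=1,i=0
  .#..#|#  b9=1 t=0,i=11
  .#...|.  b8=0 t=2,i=3
  ..###|.  b7=0 t=2,i=22
  ..##.|.  b6=0 t=0,i=0
  ..#.#|#  b5=1 t=0,i=4
  ..#..|#  b4=1 t=0,i=10
  ...##|.  b3=0 t=2,i=21
  ...#.|#  b2=1 t=2,i=5
  ....#|#  b1=1 t=2,i=12
  .....|.  b0=0 t=2,i=9
  bits 01000100010011110101101000110110 = 1146051126

1146051126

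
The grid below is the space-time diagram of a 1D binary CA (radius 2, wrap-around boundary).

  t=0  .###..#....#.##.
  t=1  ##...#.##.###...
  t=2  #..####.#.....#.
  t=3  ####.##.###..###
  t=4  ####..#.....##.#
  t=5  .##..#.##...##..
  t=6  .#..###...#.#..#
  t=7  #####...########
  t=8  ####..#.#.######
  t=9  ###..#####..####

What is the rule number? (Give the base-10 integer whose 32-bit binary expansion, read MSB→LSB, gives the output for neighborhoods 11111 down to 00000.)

3762237412

  ##### -> #   bit 31 = 1  t=3,i=0
  ####. -> #   bit 30 = 1  t=2,i=5
  ###.# -> #   bit 29 = 1  t=2,i=6
  ###.. -> .   bit 28 = 0  t=0,i=3
  ##.## -> .   bit 27 = 0  t=1,i=9
  ##.#. -> .   bit 26 = 0  t=2,i=7
  ##..# -> .   bit 25 = 0  t=0,i=4
  ##... -> .   bit 24 = 0  t=1,i=2
  #.### -> .   bit 23 = 0  t=1,i=10
  #.##. -> .   bit 22 = 0  t=0,i=13
  #.#.# -> #   bit 21 = 1  t=8,i=8
  #.#.. -> #   bit 20 = 1  t=2,i=0
  #..## -> #   bit 19 = 1  t=0,i=0
  #..#. -> #   bit 18 = 1  t=0,i=5
  #...# -> #   bit 17 = 1  t=1,i=3
  #.... -> #   bit 16 = 1  t=0,i=8
  .#### -> .   bit 15 = 0  t=2,i=4
  .###. -> .   bit 14 = 0  t=0,i=2
  .##.# -> #   bit 13 = 1  t=1,i=8
  .##.. -> .   bit 12 = 0  t=0,i=14
  .#.## -> #   bit 11 = 1  t=0,i=12
  .#.#. -> #   bit 10 = 1  t=2,i=15
  .#..# -> #   bit 9 = 1  t=2,i=1
  .#... -> #   bit 8 = 1  t=0,i=7
  ..### -> #   bit 7 = 1  t=0,i=1
  ..##. -> #   bit 6 = 1  t=1,i=0
  ..#.# -> #   bit 5 = 1  t=0,i=11
  ..#.. -> .   bit 4 = 0  t=0,i=6
  ...## -> .   bit 3 = 0  t=1,i=15
  ...#. -> #   bit 2 = 1  t=0,i=10
  ....# -> .   bit 1 = 0  t=0,i=9
  ..... -> .   bit 0 = 0  t=2,i=11
  bits 11100000001111110010111111100100 = 3762237412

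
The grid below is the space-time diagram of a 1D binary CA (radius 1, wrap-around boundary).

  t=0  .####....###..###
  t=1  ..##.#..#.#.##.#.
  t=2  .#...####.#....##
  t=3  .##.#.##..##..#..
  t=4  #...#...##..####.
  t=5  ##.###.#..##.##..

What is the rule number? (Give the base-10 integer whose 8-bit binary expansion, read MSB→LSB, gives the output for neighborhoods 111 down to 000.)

150

  ### -> #   bit 7 = 1  t=0,i=2
  ##. -> .   bit 6 = 0  t=0,i=4
  #.# -> .   bit 5 = 0  t=0,i=0
  #.. -> #   bit 4 = 1  t=0,i=5
  .## -> .   bit 3 = 0  t=0,i=1
  .#. -> #   bit 2 = 1  t=1,i=5
  ..# -> #   bit 1 = 1  t=0,i=8
  ... -> .   bit 0 = 0  t=0,i=6
  bits 10010110 = 150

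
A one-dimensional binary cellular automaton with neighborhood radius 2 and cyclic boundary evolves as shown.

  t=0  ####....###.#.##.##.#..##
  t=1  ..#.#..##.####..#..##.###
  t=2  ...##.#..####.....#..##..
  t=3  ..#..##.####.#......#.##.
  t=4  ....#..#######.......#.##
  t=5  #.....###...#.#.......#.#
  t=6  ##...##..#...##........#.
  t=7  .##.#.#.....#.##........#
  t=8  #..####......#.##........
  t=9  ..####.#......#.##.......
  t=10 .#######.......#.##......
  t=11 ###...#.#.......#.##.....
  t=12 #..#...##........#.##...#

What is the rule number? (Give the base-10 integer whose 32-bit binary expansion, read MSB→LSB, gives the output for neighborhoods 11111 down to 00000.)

  [31] ##### => .  t=0,i=0
  [30] ####. => #  t=0,i=2
  [29] ###.# => #  t=0,i=10
  [28] ###.. => .  t=0,i=3
  [27] ##.## => #  t=0,i=16
  [26] ##.#. => #  t=0,i=11
  [25] ##..# => .  t=1,i=0
  [24] ##... => #  t=0,i=4
  [23] #.### => #  t=1,i=10
  [22] #.##. => .  t=0,i=14
  [21] #.#.# => #  t=0,i=12
  [20] #.#.. => #  t=0,i=20
  [19] #..## => #  t=0,i=22
  [18] #..#. => .  t=1,i=1
  [17] #...# => .  t=3,i=0
  [16] #.... => .  t=0,i=5
  [15] .#### => #  t=0,i=24
  [14] .###. => .  t=0,i=9
  [13] .##.# => .  t=0,i=15
  [12] .##.. => #  t=2,i=22
  [11] .#.## => #  t=0,i=13
  [10] .#.#. => #  t=1,i=3
  [9] .#..# => .  t=0,i=21
  [8] .#... => .  t=3,i=14
  [7] ..### => #  t=0,i=8
  [6] ..##. => .  t=1,i=7
  [5] ..#.# => .  t=1,i=2
  [4] ..#.. => .  t=1,i=16
  [3] ...## => #  t=0,i=7
  [2] ...#. => .  t=2,i=17
  [1] ....# => .  t=0,i=6
  [0] ..... => .  t=2,i=0
  bits 01101101101110001001110010001000 = 1840815240

1840815240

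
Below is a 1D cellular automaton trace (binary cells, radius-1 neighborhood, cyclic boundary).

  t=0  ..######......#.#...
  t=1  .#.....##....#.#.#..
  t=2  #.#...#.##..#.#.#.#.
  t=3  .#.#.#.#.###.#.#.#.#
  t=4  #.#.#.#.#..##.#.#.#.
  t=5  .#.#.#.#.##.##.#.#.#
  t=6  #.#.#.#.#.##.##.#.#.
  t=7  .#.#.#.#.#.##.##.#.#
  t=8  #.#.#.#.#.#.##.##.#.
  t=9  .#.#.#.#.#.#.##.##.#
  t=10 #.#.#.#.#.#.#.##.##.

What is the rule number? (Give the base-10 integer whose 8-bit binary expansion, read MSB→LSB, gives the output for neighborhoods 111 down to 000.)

114

  ###|.  b7=0 t=0,i=3
  ##.|#  b6=1 t=0,i=7
  #.#|#  b5=1 t=0,i=15
  #..|#  b4=1 t=0,i=8
  .##|.  b3=0 t=0,i=2
  .#.|.  b2=0 t=0,i=14
  ..#|#  b1=1 t=0,i=1
  ...|.  b0=0 t=0,i=0
  bits 01110010 = 114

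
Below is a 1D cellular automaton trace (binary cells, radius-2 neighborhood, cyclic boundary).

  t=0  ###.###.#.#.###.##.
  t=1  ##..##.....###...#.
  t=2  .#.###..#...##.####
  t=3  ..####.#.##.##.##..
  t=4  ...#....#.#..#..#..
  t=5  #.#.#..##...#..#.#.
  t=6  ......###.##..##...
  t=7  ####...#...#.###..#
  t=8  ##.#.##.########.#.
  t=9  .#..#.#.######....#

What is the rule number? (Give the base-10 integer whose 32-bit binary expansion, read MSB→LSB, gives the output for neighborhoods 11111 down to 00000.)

  [31] ##### => #  t=7,i=1
  [30] ####. => .  t=2,i=17
  [29] ###.# => .  t=0,i=2
  [28] ###.. => #  t=1,i=13
  [27] ##.## => .  t=0,i=3
  [26] ##.#. => .  t=0,i=7
  [25] ##..# => .  t=1,i=2
  [24] ##... => .  t=1,i=6
  [23] #.### => #  t=0,i=0
  [22] #.##. => .  t=0,i=16
  [21] #.#.# => .  t=0,i=8
  [20] #.#.. => .  t=4,i=10
  [19] #..## => #  t=1,i=3
  [18] #..#. => #  t=2,i=7
  [17] #...# => #  t=1,i=15
  [16] #.... => .  t=1,i=7
  [15] .#### => #  t=2,i=16
  [14] .###. => #  t=0,i=1
  [13] .##.# => #  t=0,i=17
  [12] .##.. => #  t=1,i=1
  [11] .#.## => #  t=0,i=11
  [10] .#.#. => .  t=0,i=9
  [9] .#..# => .  t=4,i=11
  [8] .#... => #  t=2,i=9
  [7] ..### => .  t=1,i=11
  [6] ..##. => #  t=1,i=4
  [5] ..#.# => #  t=1,i=17
  [4] ..#.. => .  t=2,i=8
  [3] ...## => .  t=1,i=10
  [2] ...#. => #  t=1,i=16
  [1] ....# => .  t=1,i=9
  [0] ..... => #  t=1,i=8
  bits 10010000100011101111100101100101 = 2425289061

2425289061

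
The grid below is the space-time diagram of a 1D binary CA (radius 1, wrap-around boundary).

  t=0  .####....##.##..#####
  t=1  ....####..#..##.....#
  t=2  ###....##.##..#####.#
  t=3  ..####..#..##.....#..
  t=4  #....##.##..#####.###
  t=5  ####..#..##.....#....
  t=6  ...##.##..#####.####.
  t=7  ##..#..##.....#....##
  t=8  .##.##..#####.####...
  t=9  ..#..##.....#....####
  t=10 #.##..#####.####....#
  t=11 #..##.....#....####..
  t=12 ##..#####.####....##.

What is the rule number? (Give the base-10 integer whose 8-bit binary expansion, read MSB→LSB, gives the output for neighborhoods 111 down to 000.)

  nb ###: next=.  (t=0,i=2, bit7=0)
  nb ##.: next=#  (t=0,i=4, bit6=1)
  nb #.#: next=.  (t=0,i=0, bit5=0)
  nb #..: next=#  (t=0,i=5, bit4=1)
  nb .##: next=.  (t=0,i=1, bit3=0)
  nb .#.: next=#  (t=1,i=10, bit2=1)
  nb ..#: next=.  (t=0,i=8, bit1=0)
  nb ...: next=#  (t=0,i=6, bit0=1)
  bits 01010101 = 85

85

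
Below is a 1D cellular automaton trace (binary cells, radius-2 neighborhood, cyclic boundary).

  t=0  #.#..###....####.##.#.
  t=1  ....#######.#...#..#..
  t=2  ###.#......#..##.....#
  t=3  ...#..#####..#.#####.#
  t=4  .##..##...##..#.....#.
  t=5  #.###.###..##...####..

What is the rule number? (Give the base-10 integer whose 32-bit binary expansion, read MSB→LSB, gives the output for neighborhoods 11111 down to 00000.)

520837255

  [31] ##### => .  t=1,i=6
  [30] ####. => .  t=0,i=14
  [29] ###.# => .  t=0,i=15
  [28] ###.. => #  t=0,i=7
  [27] ##.## => #  t=0,i=16
  [26] ##.#. => #  t=0,i=19
  [25] ##..# => #  t=3,i=11
  [24] ##... => #  t=0,i=8
  [23] #.### => .  t=3,i=15
  [22] #.##. => .  t=0,i=17
  [21] #.#.# => .  t=0,i=0
  [20] #.#.. => .  t=0,i=2
  [19] #..## => #  t=0,i=4
  [18] #..#. => .  t=1,i=18
  [17] #...# => #  t=1,i=14
  [16] #.... => #  t=0,i=9
  [15] .#### => .  t=0,i=13
  [14] .###. => #  t=0,i=6
  [13] .##.# => .  t=0,i=18
  [12] .##.. => #  t=2,i=15
  [11] .#.## => #  t=3,i=14
  [10] .#.#. => .  t=0,i=1
  [9] .#..# => .  t=0,i=3
  [8] .#... => .  t=1,i=13
  [7] ..### => #  t=0,i=5
  [6] ..##. => .  t=2,i=14
  [5] ..#.# => .  t=3,i=13
  [4] ..#.. => .  t=1,i=16
  [3] ...## => .  t=0,i=11
  [2] ...#. => #  t=1,i=15
  [1] ....# => #  t=0,i=10
  [0] ..... => #  t=1,i=0
  bits 00011111000010110101100010000111 = 520837255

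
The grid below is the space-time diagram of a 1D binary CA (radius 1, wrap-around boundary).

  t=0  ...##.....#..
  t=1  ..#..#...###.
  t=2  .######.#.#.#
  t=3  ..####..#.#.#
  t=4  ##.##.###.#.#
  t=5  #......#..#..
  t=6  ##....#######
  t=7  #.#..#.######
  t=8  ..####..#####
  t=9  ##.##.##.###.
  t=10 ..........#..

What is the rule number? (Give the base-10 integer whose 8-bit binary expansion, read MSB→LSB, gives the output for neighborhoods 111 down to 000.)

  ###|#  b7=1 t=1,i=10
  ##.|.  b6=0 t=0,i=4
  #.#|.  b5=0 t=2,i=0
  #..|#  b4=1 t=0,i=5
  .##|.  b3=0 t=0,i=3
  .#.|#  b2=1 t=0,i=10
  ..#|#  b1=1 t=0,i=2
  ...|.  b0=0 t=0,i=0
  bits 10010110 = 150

150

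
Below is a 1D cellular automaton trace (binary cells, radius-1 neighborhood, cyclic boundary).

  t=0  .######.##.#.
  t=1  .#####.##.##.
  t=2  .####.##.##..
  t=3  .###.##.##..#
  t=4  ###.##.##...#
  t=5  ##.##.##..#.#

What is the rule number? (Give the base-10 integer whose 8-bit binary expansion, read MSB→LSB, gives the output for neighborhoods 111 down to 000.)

173

  ### -> #   bit 7 = 1  t=0,i=2
  ##. -> .   bit 6 = 0  t=0,i=6
  #.# -> #   bit 5 = 1  t=0,i=7
  #.. -> .   bit 4 = 0  t=0,i=12
  .## -> #   bit 3 = 1  t=0,i=1
  .#. -> #   bit 2 = 1  t=0,i=11
  ..# -> .   bit 1 = 0  t=0,i=0
  ... -> #   bit 0 = 1  t=2,i=12
  bits 10101101 = 173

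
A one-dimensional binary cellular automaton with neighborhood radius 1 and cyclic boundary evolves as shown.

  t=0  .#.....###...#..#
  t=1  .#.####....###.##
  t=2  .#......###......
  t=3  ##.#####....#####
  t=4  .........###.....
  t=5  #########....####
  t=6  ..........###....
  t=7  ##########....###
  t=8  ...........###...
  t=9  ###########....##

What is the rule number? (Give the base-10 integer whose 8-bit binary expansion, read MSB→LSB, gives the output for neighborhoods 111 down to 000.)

7

  nb ###: next=.  (t=0,i=8, bit7=0)
  nb ##.: next=.  (t=0,i=9, bit6=0)
  nb #.#: next=.  (t=0,i=0, bit5=0)
  nb #..: next=.  (t=0,i=2, bit4=0)
  nb .##: next=.  (t=0,i=7, bit3=0)
  nb .#.: next=#  (t=0,i=1, bit2=1)
  nb ..#: next=#  (t=0,i=6, bit1=1)
  nb ...: next=#  (t=0,i=3, bit0=1)
  bits 00000111 = 7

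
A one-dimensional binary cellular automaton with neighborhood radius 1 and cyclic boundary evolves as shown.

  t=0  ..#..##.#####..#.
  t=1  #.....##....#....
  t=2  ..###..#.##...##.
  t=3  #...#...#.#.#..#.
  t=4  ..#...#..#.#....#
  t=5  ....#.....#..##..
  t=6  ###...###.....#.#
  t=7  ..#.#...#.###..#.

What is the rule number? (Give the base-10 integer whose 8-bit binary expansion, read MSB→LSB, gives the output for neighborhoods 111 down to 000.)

97

  [7] ### => .  t=0,i=9
  [6] ##. => #  t=0,i=6
  [5] #.# => #  t=0,i=7
  [4] #.. => .  t=0,i=3
  [3] .## => .  t=0,i=5
  [2] .#. => .  t=0,i=2
  [1] ..# => .  t=0,i=1
  [0] ... => #  t=0,i=0
  bits 01100001 = 97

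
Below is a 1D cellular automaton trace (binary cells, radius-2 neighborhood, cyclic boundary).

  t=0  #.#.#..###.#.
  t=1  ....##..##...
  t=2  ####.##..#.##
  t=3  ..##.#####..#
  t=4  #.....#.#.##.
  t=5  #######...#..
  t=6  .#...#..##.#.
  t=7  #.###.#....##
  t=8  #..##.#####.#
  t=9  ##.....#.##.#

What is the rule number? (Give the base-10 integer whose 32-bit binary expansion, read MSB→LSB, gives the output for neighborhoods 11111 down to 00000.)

1649922863

  nb #####: next=.  (t=2,i=0, bit31=0)
  nb ####.: next=#  (t=2,i=2, bit30=1)
  nb ###.#: next=#  (t=0,i=9, bit29=1)
  nb ###..: next=.  (t=3,i=9, bit28=0)
  nb ##.##: next=.  (t=2,i=4, bit27=0)
  nb ##.#.: next=.  (t=0,i=10, bit26=0)
  nb ##..#: next=#  (t=1,i=6, bit25=1)
  nb ##...: next=.  (t=1,i=10, bit24=0)
  nb #.###: next=.  (t=2,i=11, bit23=0)
  nb #.##.: next=#  (t=2,i=5, bit22=1)
  nb #.#.#: next=.  (t=0,i=0, bit21=0)
  nb #.#..: next=#  (t=0,i=4, bit20=1)
  nb #..##: next=.  (t=0,i=6, bit19=0)
  nb #..#.: next=#  (t=2,i=8, bit18=1)
  nb #...#: next=#  (t=5,i=8, bit17=1)
  nb #....: next=#  (t=1,i=11, bit16=1)
  nb .####: next=#  (t=2,i=12, bit15=1)
  nb .###.: next=#  (t=0,i=8, bit14=1)
  nb .##.#: next=.  (t=3,i=3, bit13=0)
  nb .##..: next=#  (t=1,i=5, bit12=1)
  nb .#.##: next=.  (t=2,i=10, bit11=0)
  nb .#.#.: next=.  (t=0,i=1, bit10=0)
  nb .#..#: next=#  (t=0,i=5, bit9=1)
  nb .#...: next=#  (t=4,i=1, bit8=1)
  nb ..###: next=.  (t=0,i=7, bit7=0)
  nb ..##.: next=.  (t=1,i=4, bit6=0)
  nb ..#.#: next=#  (t=2,i=9, bit5=1)
  nb ..#..: next=.  (t=3,i=12, bit4=0)
  nb ...##: next=#  (t=1,i=3, bit3=1)
  nb ...#.: next=#  (t=4,i=5, bit2=1)
  nb ....#: next=#  (t=1,i=2, bit1=1)
  nb .....: next=#  (t=1,i=0, bit0=1)
  bits 01100010010101111101001100101111 = 1649922863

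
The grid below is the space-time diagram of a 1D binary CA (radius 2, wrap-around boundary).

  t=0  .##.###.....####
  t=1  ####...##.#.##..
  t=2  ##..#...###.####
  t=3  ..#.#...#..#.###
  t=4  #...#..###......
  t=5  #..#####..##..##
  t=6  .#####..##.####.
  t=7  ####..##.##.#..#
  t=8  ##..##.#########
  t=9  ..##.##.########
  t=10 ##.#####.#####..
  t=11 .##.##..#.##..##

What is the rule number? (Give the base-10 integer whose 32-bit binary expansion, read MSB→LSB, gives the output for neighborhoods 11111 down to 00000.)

2407117462

  ##### -> #   bit 31 = 1  t=2,i=14
  ####. -> .   bit 30 = 0  t=0,i=14
  ###.# -> .   bit 29 = 0  t=0,i=15
  ###.. -> .   bit 28 = 0  t=0,i=6
  ##.## -> #   bit 27 = 1  t=0,i=0
  ##.#. -> #   bit 26 = 1  t=1,i=9
  ##..# -> #   bit 25 = 1  t=1,i=14
  ##... -> #   bit 24 = 1  t=0,i=7
  #.### -> .   bit 23 = 0  t=0,i=4
  #.##. -> #   bit 22 = 1  t=0,i=1
  #.#.# -> #   bit 21 = 1  t=1,i=10
  #.#.. -> #   bit 20 = 1  t=3,i=4
  #..## -> #   bit 19 = 1  t=1,i=15
  #..#. -> .   bit 18 = 0  t=2,i=3
  #...# -> .   bit 17 = 0  t=1,i=5
  #.... -> #   bit 16 = 1  t=0,i=8
  .#### -> #   bit 15 = 1  t=0,i=13
  .###. -> .   bit 14 = 0  t=0,i=5
  .##.# -> #   bit 13 = 1  t=0,i=2
  .##.. -> #   bit 12 = 1  t=1,i=13
  .#.## -> .   bit 11 = 0  t=1,i=11
  .#.#. -> .   bit 10 = 0  t=3,i=3
  .#..# -> #   bit 9 = 1  t=3,i=9
  .#... -> .   bit 8 = 0  t=2,i=5
  ..### -> #   bit 7 = 1  t=0,i=12
  ..##. -> .   bit 6 = 0  t=1,i=7
  ..#.# -> .   bit 5 = 0  t=3,i=2
  ..#.. -> #   bit 4 = 1  t=2,i=4
  ...## -> .   bit 3 = 0  t=0,i=11
  ...#. -> #   bit 2 = 1  t=3,i=7
  ....# -> #   bit 1 = 1  t=0,i=10
  ..... -> .   bit 0 = 0  t=0,i=9
  bits 10001111011110011011001010010110 = 2407117462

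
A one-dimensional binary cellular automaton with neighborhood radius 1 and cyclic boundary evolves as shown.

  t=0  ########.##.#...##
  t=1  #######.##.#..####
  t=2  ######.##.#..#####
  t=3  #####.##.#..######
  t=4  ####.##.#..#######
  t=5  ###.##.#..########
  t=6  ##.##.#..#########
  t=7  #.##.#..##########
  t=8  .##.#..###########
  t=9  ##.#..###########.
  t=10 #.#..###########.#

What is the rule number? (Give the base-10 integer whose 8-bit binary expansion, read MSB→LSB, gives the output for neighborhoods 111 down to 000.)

  ### -> #   bit 7 = 1  t=0,i=0
  ##. -> .   bit 6 = 0  t=0,i=7
  #.# -> #   bit 5 = 1  t=0,i=8
  #.. -> .   bit 4 = 0  t=0,i=13
  .## -> #   bit 3 = 1  t=0,i=9
  .#. -> .   bit 2 = 0  t=0,i=12
  ..# -> #   bit 1 = 1  t=0,i=15
  ... -> #   bit 0 = 1  t=0,i=14
  bits 10101011 = 171

171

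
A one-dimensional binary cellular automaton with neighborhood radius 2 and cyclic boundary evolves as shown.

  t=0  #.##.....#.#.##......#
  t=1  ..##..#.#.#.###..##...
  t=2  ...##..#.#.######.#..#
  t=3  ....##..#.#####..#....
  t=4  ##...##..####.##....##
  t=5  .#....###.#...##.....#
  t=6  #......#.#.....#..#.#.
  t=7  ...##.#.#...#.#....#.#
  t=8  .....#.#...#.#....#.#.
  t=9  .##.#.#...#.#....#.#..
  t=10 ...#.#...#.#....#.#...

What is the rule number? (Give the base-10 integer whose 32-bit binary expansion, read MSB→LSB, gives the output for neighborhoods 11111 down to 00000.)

2529745925

  [31] ##### => #  t=2,i=13
  [30] ####. => .  t=2,i=15
  [29] ###.# => .  t=2,i=16
  [28] ###.. => #  t=1,i=14
  [27] ##.## => .  t=0,i=1
  [26] ##.#. => #  t=2,i=17
  [25] ##..# => #  t=1,i=4
  [24] ##... => .  t=0,i=4
  [23] #.### => #  t=1,i=12
  [22] #.##. => #  t=0,i=2
  [21] #.#.# => .  t=0,i=11
  [20] #.#.. => .  t=2,i=18
  [19] #..## => #  t=1,i=16
  [18] #..#. => .  t=1,i=5
  [17] #...# => .  t=2,i=1
  [16] #.... => .  t=0,i=5
  [15] .#### => #  t=2,i=12
  [14] .###. => #  t=1,i=13
  [13] .##.# => .  t=0,i=0
  [12] .##.. => #  t=0,i=3
  [11] .#.## => #  t=0,i=12
  [10] .#.#. => #  t=0,i=10
  [9] .#..# => .  t=2,i=19
  [8] .#... => .  t=2,i=0
  [7] ..### => .  t=4,i=9
  [6] ..##. => .  t=0,i=21
  [5] ..#.# => .  t=0,i=9
  [4] ..#.. => .  t=2,i=21
  [3] ...## => .  t=0,i=20
  [2] ...#. => #  t=0,i=8
  [1] ....# => .  t=0,i=7
  [0] ..... => #  t=0,i=6
  bits 10010110110010001101110000000101 = 2529745925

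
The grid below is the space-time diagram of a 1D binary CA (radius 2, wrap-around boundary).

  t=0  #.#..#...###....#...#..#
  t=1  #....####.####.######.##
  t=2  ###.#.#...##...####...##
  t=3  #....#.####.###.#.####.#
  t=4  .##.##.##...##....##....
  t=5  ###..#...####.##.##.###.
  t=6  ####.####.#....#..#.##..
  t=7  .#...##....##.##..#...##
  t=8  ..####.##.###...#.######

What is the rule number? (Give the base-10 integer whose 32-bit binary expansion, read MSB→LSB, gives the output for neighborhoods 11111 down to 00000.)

  nb #####: next=#  (t=1,i=17, bit31=1)
  nb ####.: next=.  (t=1,i=7, bit30=0)
  nb ###.#: next=.  (t=1,i=8, bit29=0)
  nb ###..: next=#  (t=0,i=11, bit28=1)
  nb ##.##: next=.  (t=1,i=9, bit27=0)
  nb ##.#.: next=.  (t=0,i=1, bit26=0)
  nb ##..#: next=#  (t=5,i=3, bit25=1)
  nb ##...: next=#  (t=0,i=12, bit24=1)
  nb #.###: next=#  (t=1,i=10, bit23=1)
  nb #.##.: next=.  (t=3,i=23, bit22=0)
  nb #.#.#: next=.  (t=2,i=4, bit21=0)
  nb #.#..: next=.  (t=0,i=2, bit20=0)
  nb #..##: next=#  (t=0,i=22, bit19=1)
  nb #..#.: next=.  (t=0,i=4, bit18=0)
  nb #...#: next=#  (t=0,i=7, bit17=1)
  nb #....: next=#  (t=0,i=13, bit16=1)
  nb .####: next=#  (t=1,i=6, bit15=1)
  nb .###.: next=#  (t=0,i=10, bit14=1)
  nb .##.#: next=#  (t=0,i=0, bit13=1)
  nb .##..: next=.  (t=2,i=11, bit12=0)
  nb .#.##: next=.  (t=3,i=6, bit11=0)
  nb .#.#.: next=#  (t=2,i=5, bit10=1)
  nb .#..#: next=.  (t=0,i=3, bit9=0)
  nb .#...: next=#  (t=0,i=6, bit8=1)
  nb ..###: next=.  (t=0,i=9, bit7=0)
  nb ..##.: next=#  (t=0,i=23, bit6=1)
  nb ..#.#: next=#  (t=3,i=5, bit5=1)
  nb ..#..: next=#  (t=0,i=5, bit4=1)
  nb ...##: next=#  (t=0,i=8, bit3=1)
  nb ...#.: next=#  (t=0,i=15, bit2=1)
  nb ....#: next=.  (t=0,i=14, bit1=0)
  nb .....: next=#  (t=4,i=22, bit0=1)
  bits 10010011100010111110010101111101 = 2475419005

2475419005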